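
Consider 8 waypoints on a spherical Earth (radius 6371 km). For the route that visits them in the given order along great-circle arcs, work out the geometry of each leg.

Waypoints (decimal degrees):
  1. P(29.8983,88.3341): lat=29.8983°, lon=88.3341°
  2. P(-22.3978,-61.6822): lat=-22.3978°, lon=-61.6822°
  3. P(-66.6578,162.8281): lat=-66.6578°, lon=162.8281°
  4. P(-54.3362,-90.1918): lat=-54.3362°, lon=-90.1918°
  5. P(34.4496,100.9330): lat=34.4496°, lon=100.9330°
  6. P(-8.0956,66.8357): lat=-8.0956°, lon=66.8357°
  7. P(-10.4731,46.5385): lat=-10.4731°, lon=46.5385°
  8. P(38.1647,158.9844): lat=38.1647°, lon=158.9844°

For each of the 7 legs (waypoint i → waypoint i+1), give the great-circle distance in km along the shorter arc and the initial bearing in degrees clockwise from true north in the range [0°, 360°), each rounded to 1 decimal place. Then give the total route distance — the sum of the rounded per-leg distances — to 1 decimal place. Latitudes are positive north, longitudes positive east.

Leg 1: dist=16918.3 km, bearing=278.5°
Leg 2: dist=9442.3 km, bearing=196.2°
Leg 3: dist=5256.6 km, bearing=130.6°
Leg 4: dist=17640.4 km, bearing=205.9°
Leg 5: dist=5936.5 km, bearing=223.7°
Leg 6: dist=2242.5 km, bearing=261.6°
Leg 7: dist=12681.7 km, bearing=52.7°
Total: 70118.3 km

Leg 1: φ1=0.5218238, φ2=-0.3909154, Δφ=-0.9127391, Δλ=-2.6182784 rad; a=sin²(Δφ/2)+cosφ1·cosφ2·sin²(Δλ/2)=0.9420877084; c=2·atan2(√a, √(1-a))=2.655522262; dist=6371·c=16918.332 ≈ 16918.3 km; running total=16918.3 km
Leg 1 bearing: y=sinΔλ·cosφ2=-0.46205253, x=cosφ1·sinφ2-sinφ1·cosφ2·cosΔλ=0.06885707; θ=atan2(y, x)=-81.5239° <0 so +360° → 278.4761° ≈ 278.5°
Leg 2: φ1=-0.3909154, φ2=-1.1633981, Δφ=-0.7724827, Δλ=3.9184439 rad; a=sin²(Δφ/2)+cosφ1·cosφ2·sin²(Δλ/2)=0.4556953448; c=2·atan2(√a, √(1-a))=1.482070650; dist=6371·c=9442.272 ≈ 9442.3 km; running total=26360.6 km
Leg 2 bearing: y=sinΔλ·cosφ2=-0.27776637, x=cosφ1·sinφ2-sinφ1·cosφ2·cosΔλ=-0.95655331; θ=atan2(y, x)=-163.8076° <0 so +360° → 196.1924° ≈ 196.2°
Leg 3: φ1=-1.1633981, φ2=-0.9483456, Δφ=0.2150525, Δλ=-4.4160303 rad; a=sin²(Δφ/2)+cosφ1·cosφ2·sin²(Δλ/2)=0.1607534239; c=2·atan2(√a, √(1-a))=0.825086871; dist=6371·c=5256.628 ≈ 5256.6 km; running total=31617.2 km
Leg 3 bearing: y=sinΔλ·cosφ2=0.55761163, x=cosφ1·sinφ2-sinφ1·cosφ2·cosΔλ=-0.47824294; θ=atan2(y, x)=130.6185° ≈ 130.6°
Leg 4: φ1=-0.9483456, φ2=0.6012589, Δφ=1.5496045, Δλ=3.3357570 rad; a=sin²(Δφ/2)+cosφ1·cosφ2·sin²(Δλ/2)=0.9656667528; c=2·atan2(√a, √(1-a))=2.768853985; dist=6371·c=17640.369 ≈ 17640.4 km; running total=49257.6 km
Leg 4 bearing: y=sinΔλ·cosφ2=-0.15910849, x=cosφ1·sinφ2-sinφ1·cosφ2·cosΔλ=-0.32757043; θ=atan2(y, x)=-154.0931° <0 so +360° → 205.9069° ≈ 205.9°
Leg 5: φ1=0.6012589, φ2=-0.1412949, Δφ=-0.7425538, Δλ=-0.5951102 rad; a=sin²(Δφ/2)+cosφ1·cosφ2·sin²(Δλ/2)=0.2018034575; c=2·atan2(√a, √(1-a))=0.931796280; dist=6371·c=5936.474 ≈ 5936.5 km; running total=55194.1 km
Leg 5 bearing: y=sinΔλ·cosφ2=-0.55501330, x=cosφ1·sinφ2-sinφ1·cosφ2·cosΔλ=-0.57989268; θ=atan2(y, x)=-136.2558° <0 so +360° → 223.7442° ≈ 223.7°
Leg 6: φ1=-0.1412949, φ2=-0.1827901, Δφ=-0.0414952, Δλ=-0.3542530 rad; a=sin²(Δφ/2)+cosφ1·cosφ2·sin²(Δλ/2)=0.0306559787; c=2·atan2(√a, √(1-a))=0.351991288; dist=6371·c=2242.536 ≈ 2242.5 km; running total=57436.6 km
Leg 6 bearing: y=sinΔλ·cosφ2=-0.34111076, x=cosφ1·sinφ2-sinφ1·cosφ2·cosΔλ=-0.05008203; θ=atan2(y, x)=-98.3525° <0 so +360° → 261.6475° ≈ 261.6°
Leg 7: φ1=-0.1827901, φ2=0.6660997, Δφ=0.8488898, Δλ=1.9625512 rad; a=sin²(Δφ/2)+cosφ1·cosφ2·sin²(Δλ/2)=0.7037577420; c=2·atan2(√a, √(1-a))=1.990528057; dist=6371·c=12681.654 ≈ 12681.7 km; running total=70118.3 km
Leg 7 bearing: y=sinΔλ·cosφ2=0.72667274, x=cosφ1·sinφ2-sinφ1·cosφ2·cosΔλ=0.55306226; θ=atan2(y, x)=52.7257° ≈ 52.7°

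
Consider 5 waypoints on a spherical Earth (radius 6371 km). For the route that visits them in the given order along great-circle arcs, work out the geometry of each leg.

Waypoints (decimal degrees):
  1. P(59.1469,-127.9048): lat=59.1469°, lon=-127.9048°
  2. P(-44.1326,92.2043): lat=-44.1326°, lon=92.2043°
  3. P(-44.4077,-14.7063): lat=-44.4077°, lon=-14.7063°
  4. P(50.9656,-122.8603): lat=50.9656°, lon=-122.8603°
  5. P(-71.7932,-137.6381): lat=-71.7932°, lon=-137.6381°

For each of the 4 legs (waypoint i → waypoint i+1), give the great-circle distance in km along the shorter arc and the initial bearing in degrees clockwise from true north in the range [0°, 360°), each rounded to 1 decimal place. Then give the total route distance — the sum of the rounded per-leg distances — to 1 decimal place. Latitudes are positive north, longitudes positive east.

Leg 1: dist=16852.4 km, bearing=283.9°
Leg 2: dist=7810.1 km, bearing=226.6°
Leg 3: dist=14804.0 km, bearing=304.9°
Leg 4: dist=13699.6 km, bearing=185.5°
Total: 53166.1 km

Leg 1: φ1=1.0323081, φ2=-0.7702592, Δφ=-1.8025673, Δλ=3.8416285 rad; a=sin²(Δφ/2)+cosφ1·cosφ2·sin²(Δλ/2)=0.9396479240; c=2·atan2(√a, √(1-a))=2.645178050; dist=6371·c=16852.429 ≈ 16852.4 km; running total=16852.4 km
Leg 1 bearing: y=sinΔλ·cosφ2=-0.46239419, x=cosφ1·sinφ2-sinφ1·cosφ2·cosΔλ=0.11415090; θ=atan2(y, x)=-76.1327° <0 so +360° → 283.8673° ≈ 283.9°
Leg 2: φ1=-0.7702592, φ2=-0.7750606, Δφ=-0.0048014, Δλ=-1.8659420 rad; a=sin²(Δφ/2)+cosφ1·cosφ2·sin²(Δλ/2)=0.3309427490; c=2·atan2(√a, √(1-a))=1.225883646; dist=6371·c=7810.105 ≈ 7810.1 km; running total=24662.5 km
Leg 2 bearing: y=sinΔλ·cosφ2=-0.68348876, x=cosφ1·sinφ2-sinφ1·cosφ2·cosΔλ=-0.64693253; θ=atan2(y, x)=-133.4261° <0 so +360° → 226.5739° ≈ 226.6°
Leg 3: φ1=-0.7750606, φ2=0.8895175, Δφ=1.6645781, Δλ=-1.8876434 rad; a=sin²(Δφ/2)+cosφ1·cosφ2·sin²(Δλ/2)=0.8418644610; c=2·atan2(√a, √(1-a))=2.323656769; dist=6371·c=14804.017 ≈ 14804.0 km; running total=39466.5 km
Leg 3 bearing: y=sinΔλ·cosφ2=-0.59843766, x=cosφ1·sinφ2-sinφ1·cosφ2·cosΔλ=0.41759685; θ=atan2(y, x)=-55.0922° <0 so +360° → 304.9078° ≈ 304.9°
Leg 4: φ1=0.8895175, φ2=-1.2530277, Δφ=-2.1425452, Δλ=-0.2579213 rad; a=sin²(Δφ/2)+cosφ1·cosφ2·sin²(Δλ/2)=0.7738062599; c=2·atan2(√a, √(1-a))=2.150304553; dist=6371·c=13699.590 ≈ 13699.6 km; running total=53166.1 km
Leg 4 bearing: y=sinΔλ·cosφ2=-0.07969638, x=cosφ1·sinφ2-sinφ1·cosφ2·cosΔλ=-0.83292798; θ=atan2(y, x)=-174.5345° <0 so +360° → 185.4655° ≈ 185.5°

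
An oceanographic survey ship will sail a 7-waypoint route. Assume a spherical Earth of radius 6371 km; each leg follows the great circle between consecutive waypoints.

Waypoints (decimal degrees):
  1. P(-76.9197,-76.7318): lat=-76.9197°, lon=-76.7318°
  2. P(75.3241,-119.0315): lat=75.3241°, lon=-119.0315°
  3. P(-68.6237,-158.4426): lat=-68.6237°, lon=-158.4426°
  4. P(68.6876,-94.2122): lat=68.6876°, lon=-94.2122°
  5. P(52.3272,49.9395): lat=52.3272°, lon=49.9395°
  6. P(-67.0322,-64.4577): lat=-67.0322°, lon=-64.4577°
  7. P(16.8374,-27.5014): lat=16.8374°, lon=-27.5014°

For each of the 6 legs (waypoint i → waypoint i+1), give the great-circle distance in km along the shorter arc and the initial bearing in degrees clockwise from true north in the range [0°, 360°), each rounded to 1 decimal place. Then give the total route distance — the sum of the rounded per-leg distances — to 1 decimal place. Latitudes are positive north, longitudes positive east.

Leg 1: dist=17139.6 km, bearing=337.0°
Leg 2: dist=16239.5 km, bearing=204.5°
Leg 3: dist=16022.0 km, bearing=33.9°
Leg 4: dist=6241.2 km, bearing=25.5°
Leg 5: dist=16214.4 km, bearing=219.2°
Leg 6: dist=9805.2 km, bearing=35.2°
Total: 81661.9 km

Leg 1: φ1=-1.3425020, φ2=1.3146536, Δφ=2.6571556, Δλ=-0.7382690 rad; a=sin²(Δφ/2)+cosφ1·cosφ2·sin²(Δλ/2)=0.9499329745; c=2·atan2(√a, √(1-a))=2.690258405; dist=6371·c=17139.636 ≈ 17139.6 km; running total=17139.6 km
Leg 1 bearing: y=sinΔλ·cosφ2=-0.17050746, x=cosφ1·sinφ2-sinφ1·cosφ2·cosΔλ=0.40145794; θ=atan2(y, x)=-23.0119° <0 so +360° → 336.9881° ≈ 337.0°
Leg 2: φ1=1.3146536, φ2=-1.1977095, Δφ=-2.5123631, Δλ=-0.6878535 rad; a=sin²(Δφ/2)+cosφ1·cosφ2·sin²(Δλ/2)=0.9147396377; c=2·atan2(√a, √(1-a))=2.548971065; dist=6371·c=16239.495 ≈ 16239.5 km; running total=33379.1 km
Leg 2 bearing: y=sinΔλ·cosφ2=-0.23140852, x=cosφ1·sinφ2-sinφ1·cosφ2·cosΔλ=-0.50834460; θ=atan2(y, x)=-155.5240° <0 so +360° → 204.4760° ≈ 204.5°
Leg 3: φ1=-1.1977095, φ2=1.1988248, Δφ=2.3965343, Δλ=1.1210320 rad; a=sin²(Δφ/2)+cosφ1·cosφ2·sin²(Δλ/2)=0.9049648379; c=2·atan2(√a, √(1-a))=2.514828533; dist=6371·c=16021.973 ≈ 16022.0 km; running total=49401.1 km
Leg 3 bearing: y=sinΔλ·cosφ2=0.32730732, x=cosφ1·sinφ2-sinφ1·cosφ2·cosΔλ=0.48670714; θ=atan2(y, x)=33.9206° ≈ 33.9°
Leg 4: φ1=1.1988248, φ2=0.9132819, Δφ=-0.2855428, Δλ=2.5159218 rad; a=sin²(Δφ/2)+cosφ1·cosφ2·sin²(Δλ/2)=0.2213317687; c=2·atan2(√a, √(1-a))=0.979621967; dist=6371·c=6241.172 ≈ 6241.2 km; running total=55642.3 km
Leg 4 bearing: y=sinΔλ·cosφ2=0.35791541, x=cosφ1·sinφ2-sinφ1·cosφ2·cosΔλ=0.74918131; θ=atan2(y, x)=25.5358° ≈ 25.5°
Leg 5: φ1=0.9132819, φ2=-1.1699326, Δφ=-2.0832145, Δλ=-1.9966078 rad; a=sin²(Δφ/2)+cosφ1·cosφ2·sin²(Δλ/2)=0.9136361676; c=2·atan2(√a, √(1-a))=2.545031296; dist=6371·c=16214.394 ≈ 16214.4 km; running total=71856.7 km
Leg 5 bearing: y=sinΔλ·cosφ2=-0.35536916, x=cosφ1·sinφ2-sinφ1·cosφ2·cosΔλ=-0.43512440; θ=atan2(y, x)=-140.7612° <0 so +360° → 219.2388° ≈ 219.2°
Leg 6: φ1=-1.1699326, φ2=0.2938681, Δφ=1.4638007, Δλ=0.6450091 rad; a=sin²(Δφ/2)+cosφ1·cosφ2·sin²(Δλ/2)=0.4841218720; c=2·atan2(√a, √(1-a))=1.539034731; dist=6371·c=9805.190 ≈ 9805.2 km; running total=81661.9 km
Leg 6 bearing: y=sinΔλ·cosφ2=0.57543241, x=cosφ1·sinφ2-sinφ1·cosφ2·cosΔλ=0.81723258; θ=atan2(y, x)=35.1503° ≈ 35.2°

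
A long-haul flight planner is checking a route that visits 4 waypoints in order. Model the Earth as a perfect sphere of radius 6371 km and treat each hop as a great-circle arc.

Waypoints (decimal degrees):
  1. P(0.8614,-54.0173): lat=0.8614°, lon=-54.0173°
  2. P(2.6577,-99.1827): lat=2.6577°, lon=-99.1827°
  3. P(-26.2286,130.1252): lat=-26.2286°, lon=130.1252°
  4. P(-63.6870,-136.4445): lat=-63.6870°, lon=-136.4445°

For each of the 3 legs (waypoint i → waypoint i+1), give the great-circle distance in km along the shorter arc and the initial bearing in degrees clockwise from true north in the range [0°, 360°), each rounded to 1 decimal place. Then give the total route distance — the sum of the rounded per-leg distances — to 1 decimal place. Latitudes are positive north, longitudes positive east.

Leg 1: φ1=0.0150343, φ2=0.0463856, Δφ=0.0313513, Δλ=-0.7882849 rad; a=sin²(Δφ/2)+cosφ1·cosφ2·sin²(Δλ/2)=0.1475391486; c=2·atan2(√a, √(1-a))=0.788483576; dist=6371·c=5023.429 ≈ 5023.4 km; running total=5023.4 km
Leg 1 bearing: y=sinΔλ·cosφ2=-0.70838232, x=cosφ1·sinφ2-sinφ1·cosφ2·cosΔλ=0.03577545; θ=atan2(y, x)=-87.1088° <0 so +360° → 272.8912° ≈ 272.9°
Leg 2: φ1=0.0463856, φ2=-0.4577754, Δφ=-0.5041610, Δλ=4.0021779 rad; a=sin²(Δφ/2)+cosφ1·cosφ2·sin²(Δλ/2)=0.8023635215; c=2·atan2(√a, √(1-a))=2.220219425; dist=6371·c=14145.018 ≈ 14145.0 km; running total=19168.4 km
Leg 2 bearing: y=sinΔλ·cosφ2=-0.68015586, x=cosφ1·sinφ2-sinφ1·cosφ2·cosΔλ=-0.41435879; θ=atan2(y, x)=-121.3503° <0 so +360° → 238.6497° ≈ 238.6°
Leg 3: φ1=-0.4577754, φ2=-1.1115478, Δφ=-0.6537724, Δλ=-4.6525190 rad; a=sin²(Δφ/2)+cosφ1·cosφ2·sin²(Δλ/2)=0.3138155553; c=2·atan2(√a, √(1-a))=1.189236160; dist=6371·c=7576.624 ≈ 7576.6 km; running total=26745.0 km
Leg 3 bearing: y=sinΔλ·cosφ2=0.44248038, x=cosφ1·sinφ2-sinφ1·cosφ2·cosΔλ=-0.81581402; θ=atan2(y, x)=151.5255° ≈ 151.5°

Leg 1: dist=5023.4 km, bearing=272.9°
Leg 2: dist=14145.0 km, bearing=238.6°
Leg 3: dist=7576.6 km, bearing=151.5°
Total: 26745.0 km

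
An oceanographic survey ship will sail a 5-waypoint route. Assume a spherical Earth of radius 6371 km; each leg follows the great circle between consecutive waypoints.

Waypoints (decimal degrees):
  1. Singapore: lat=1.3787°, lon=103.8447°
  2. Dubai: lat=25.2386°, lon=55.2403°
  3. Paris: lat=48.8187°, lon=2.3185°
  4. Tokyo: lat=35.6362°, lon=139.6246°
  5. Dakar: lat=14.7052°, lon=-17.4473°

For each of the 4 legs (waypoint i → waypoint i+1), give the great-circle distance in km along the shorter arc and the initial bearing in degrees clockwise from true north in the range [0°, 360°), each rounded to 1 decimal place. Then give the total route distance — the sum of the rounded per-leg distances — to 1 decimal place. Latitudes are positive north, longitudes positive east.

Leg 1: φ1=0.0240629, φ2=0.4404967, Δφ=0.4164338, Δλ=-0.8483068 rad; a=sin²(Δφ/2)+cosφ1·cosφ2·sin²(Δλ/2)=0.1958915440; c=2·atan2(√a, √(1-a))=0.916984025; dist=6371·c=5842.105 ≈ 5842.1 km; running total=5842.1 km
Leg 1 bearing: y=sinΔλ·cosφ2=-0.67855140, x=cosφ1·sinφ2-sinφ1·cosφ2·cosΔλ=0.41187399; θ=atan2(y, x)=-58.7427° <0 so +360° → 301.2573° ≈ 301.3°
Leg 2: φ1=0.4404967, φ2=0.8520471, Δφ=0.4115504, Δλ=-0.9236597 rad; a=sin²(Δφ/2)+cosφ1·cosφ2·sin²(Δλ/2)=0.1600019618; c=2·atan2(√a, √(1-a))=0.823039043; dist=6371·c=5243.582 ≈ 5243.6 km; running total=11085.7 km
Leg 2 bearing: y=sinΔλ·cosφ2=-0.52531532, x=cosφ1·sinφ2-sinφ1·cosφ2·cosΔλ=0.51151652; θ=atan2(y, x)=-45.7625° <0 so +360° → 314.2375° ≈ 314.2°
Leg 3: φ1=0.8520471, φ2=0.6219690, Δφ=-0.2300780, Δλ=2.3964435 rad; a=sin²(Δφ/2)+cosφ1·cosφ2·sin²(Δλ/2)=0.4774051797; c=2·atan2(√a, √(1-a))=1.525591292; dist=6371·c=9719.542 ≈ 9719.5 km; running total=20805.2 km
Leg 3 bearing: y=sinΔλ·cosφ2=0.55109902, x=cosφ1·sinφ2-sinφ1·cosφ2·cosΔλ=0.83321532; θ=atan2(y, x)=33.4811° ≈ 33.5°
Leg 4: φ1=0.6219690, φ2=0.2566542, Δφ=-0.3653149, Δλ=-2.7414218 rad; a=sin²(Δφ/2)+cosφ1·cosφ2·sin²(Δλ/2)=0.7880522695; c=2·atan2(√a, √(1-a))=2.184751155; dist=6371·c=13919.0496 ≈ 13919.0 km; running total=34724.2 km
Leg 4 bearing: y=sinΔλ·cosφ2=-0.37681503, x=cosφ1·sinφ2-sinφ1·cosφ2·cosΔλ=0.72533716; θ=atan2(y, x)=-27.4520° <0 so +360° → 332.5480° ≈ 332.5°

Leg 1: dist=5842.1 km, bearing=301.3°
Leg 2: dist=5243.6 km, bearing=314.2°
Leg 3: dist=9719.5 km, bearing=33.5°
Leg 4: dist=13919.0 km, bearing=332.5°
Total: 34724.2 km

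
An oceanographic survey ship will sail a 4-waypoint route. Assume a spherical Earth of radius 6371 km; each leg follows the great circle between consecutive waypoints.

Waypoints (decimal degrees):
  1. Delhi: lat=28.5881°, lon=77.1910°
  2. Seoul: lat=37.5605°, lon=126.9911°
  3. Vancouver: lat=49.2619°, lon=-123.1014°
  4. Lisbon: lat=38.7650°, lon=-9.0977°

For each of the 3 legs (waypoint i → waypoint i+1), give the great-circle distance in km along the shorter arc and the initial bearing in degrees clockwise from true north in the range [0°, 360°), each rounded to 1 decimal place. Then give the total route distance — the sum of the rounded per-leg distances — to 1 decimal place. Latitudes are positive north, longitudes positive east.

Leg 1: φ1=0.4989565, φ2=0.6555544, Δφ=0.1565979, Δλ=0.8691757 rad; a=sin²(Δφ/2)+cosφ1·cosφ2·sin²(Δλ/2)=0.1295108781; c=2·atan2(√a, √(1-a))=0.736270396; dist=6371·c=4690.779 ≈ 4690.8 km; running total=4690.8 km
Leg 1 bearing: y=sinΔλ·cosφ2=0.60546971, x=cosφ1·sinφ2-sinφ1·cosφ2·cosΔλ=0.29044392; θ=atan2(y, x)=64.3730° ≈ 64.4°
Leg 2: φ1=0.6555544, φ2=0.8597824, Δφ=0.2042280, Δλ=-4.3649376 rad; a=sin²(Δφ/2)+cosφ1·cosφ2·sin²(Δλ/2)=0.3571285029; c=2·atan2(√a, √(1-a))=1.281014668; dist=6371·c=8161.344 ≈ 8161.3 km; running total=12852.1 km
Leg 2 bearing: y=sinΔλ·cosφ2=0.61360520, x=cosφ1·sinφ2-sinφ1·cosφ2·cosΔλ=0.73609755; θ=atan2(y, x)=39.8143° ≈ 39.8°
Leg 3: φ1=0.8597824, φ2=0.6765769, Δφ=-0.1832055, Δλ=1.9897399 rad; a=sin²(Δφ/2)+cosφ1·cosφ2·sin²(Δλ/2)=0.3662898563; c=2·atan2(√a, √(1-a))=1.300081511; dist=6371·c=8282.819 ≈ 8282.8 km; running total=21134.9 km
Leg 3 bearing: y=sinΔλ·cosφ2=0.71228972, x=cosφ1·sinφ2-sinφ1·cosφ2·cosΔλ=0.64894510; θ=atan2(y, x)=47.6643° ≈ 47.7°

Leg 1: dist=4690.8 km, bearing=64.4°
Leg 2: dist=8161.3 km, bearing=39.8°
Leg 3: dist=8282.8 km, bearing=47.7°
Total: 21134.9 km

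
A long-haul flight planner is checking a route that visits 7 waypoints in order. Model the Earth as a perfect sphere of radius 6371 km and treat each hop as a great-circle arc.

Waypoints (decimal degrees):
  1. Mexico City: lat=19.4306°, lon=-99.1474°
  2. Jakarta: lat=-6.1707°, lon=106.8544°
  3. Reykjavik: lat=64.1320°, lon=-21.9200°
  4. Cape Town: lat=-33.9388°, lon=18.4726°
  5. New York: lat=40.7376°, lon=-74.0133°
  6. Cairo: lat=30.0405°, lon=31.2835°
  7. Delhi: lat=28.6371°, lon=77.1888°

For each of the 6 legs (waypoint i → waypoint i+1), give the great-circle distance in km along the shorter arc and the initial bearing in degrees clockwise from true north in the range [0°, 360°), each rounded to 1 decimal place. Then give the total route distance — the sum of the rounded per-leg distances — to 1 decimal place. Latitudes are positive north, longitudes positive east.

Leg 1: φ1=0.3391279, φ2=-0.1076990, Δφ=-0.4468270, Δλ=3.5954097 rad; a=sin²(Δφ/2)+cosφ1·cosφ2·sin²(Δλ/2)=0.9392189653; c=2·atan2(√a, √(1-a))=2.643379731; dist=6371·c=16840.972 ≈ 16841.0 km; running total=16841.0 km
Leg 1 bearing: y=sinΔλ·cosφ2=-0.43585932, x=cosφ1·sinφ2-sinφ1·cosφ2·cosΔλ=0.19589143; θ=atan2(y, x)=-65.7991° <0 so +360° → 294.2009° ≈ 294.2°
Leg 2: φ1=-0.1076990, φ2=1.1193146, Δφ=1.2270136, Δλ=-2.2475373 rad; a=sin²(Δφ/2)+cosφ1·cosφ2·sin²(Δλ/2)=0.6841861420; c=2·atan2(√a, √(1-a))=1.948053901; dist=6371·c=12411.051 ≈ 12411.1 km; running total=29252.1 km
Leg 2 bearing: y=sinΔλ·cosφ2=-0.34014673, x=cosφ1·sinφ2-sinφ1·cosφ2·cosΔλ=0.86521793; θ=atan2(y, x)=-21.4615° <0 so +360° → 338.5385° ≈ 338.5°
Leg 3: φ1=1.1193146, φ2=-0.5923438, Δφ=-1.7116584, Δλ=0.7049839 rad; a=sin²(Δφ/2)+cosφ1·cosφ2·sin²(Δλ/2)=0.6133410426; c=2·atan2(√a, √(1-a))=1.799466059; dist=6371·c=11464.398 ≈ 11464.4 km; running total=40716.5 km
Leg 3 bearing: y=sinΔλ·cosφ2=0.53762096, x=cosφ1·sinφ2-sinφ1·cosφ2·cosΔλ=-0.81214465; θ=atan2(y, x)=146.4964° ≈ 146.5°
Leg 4: φ1=-0.5923438, φ2=0.7110052, Δφ=1.3033491, Δλ=-1.6141835 rad; a=sin²(Δφ/2)+cosφ1·cosφ2·sin²(Δλ/2)=0.6958071309; c=2·atan2(√a, √(1-a))=1.973181651; dist=6371·c=12571.140 ≈ 12571.1 km; running total=53287.6 km
Leg 4 bearing: y=sinΔλ·cosφ2=-0.75699318, x=cosφ1·sinφ2-sinφ1·cosφ2·cosΔλ=0.52306749; θ=atan2(y, x)=-55.3563° <0 so +360° → 304.6437° ≈ 304.6°
Leg 5: φ1=0.7110052, φ2=0.5243056, Δφ=-0.1866996, Δλ=1.8377759 rad; a=sin²(Δφ/2)+cosφ1·cosφ2·sin²(Δλ/2)=0.4231741320; c=2·atan2(√a, √(1-a))=1.416533486; dist=6371·c=9024.735 ≈ 9024.7 km; running total=62312.3 km
Leg 5 bearing: y=sinΔλ·cosφ2=0.83500287, x=cosφ1·sinφ2-sinφ1·cosφ2·cosΔλ=0.52835721; θ=atan2(y, x)=57.6760° ≈ 57.7°
Leg 6: φ1=0.5243056, φ2=0.4998117, Δφ=-0.0244940, Δλ=0.8011986 rad; a=sin²(Δφ/2)+cosφ1·cosφ2·sin²(Δλ/2)=0.1156943855; c=2·atan2(√a, √(1-a))=0.694128933; dist=6371·c=4422.295 ≈ 4422.3 km; running total=66734.6 km
Leg 6 bearing: y=sinΔλ·cosφ2=0.63033644, x=cosφ1·sinφ2-sinφ1·cosφ2·cosΔλ=0.10914557; θ=atan2(y, x)=80.1764° ≈ 80.2°

Leg 1: dist=16841.0 km, bearing=294.2°
Leg 2: dist=12411.1 km, bearing=338.5°
Leg 3: dist=11464.4 km, bearing=146.5°
Leg 4: dist=12571.1 km, bearing=304.6°
Leg 5: dist=9024.7 km, bearing=57.7°
Leg 6: dist=4422.3 km, bearing=80.2°
Total: 66734.6 km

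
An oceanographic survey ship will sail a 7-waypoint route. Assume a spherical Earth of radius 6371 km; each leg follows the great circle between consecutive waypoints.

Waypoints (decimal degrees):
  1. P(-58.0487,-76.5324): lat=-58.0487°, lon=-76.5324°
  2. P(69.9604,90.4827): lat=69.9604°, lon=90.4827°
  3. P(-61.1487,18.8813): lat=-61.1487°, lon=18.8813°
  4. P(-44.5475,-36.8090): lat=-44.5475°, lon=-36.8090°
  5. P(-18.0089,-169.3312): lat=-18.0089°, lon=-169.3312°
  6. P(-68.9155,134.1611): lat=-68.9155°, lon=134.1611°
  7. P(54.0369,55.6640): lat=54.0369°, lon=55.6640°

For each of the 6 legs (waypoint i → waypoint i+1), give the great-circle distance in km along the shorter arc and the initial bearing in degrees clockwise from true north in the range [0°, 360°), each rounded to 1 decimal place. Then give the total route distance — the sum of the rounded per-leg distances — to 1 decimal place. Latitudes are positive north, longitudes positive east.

Leg 1: φ1=-1.0131409, φ2=1.2210393, Δφ=2.2341803, Δλ=2.9149634 rad; a=sin²(Δφ/2)+cosφ1·cosφ2·sin²(Δλ/2)=0.9869149331; c=2·atan2(√a, √(1-a))=2.912310805; dist=6371·c=18554.332 ≈ 18554.3 km; running total=18554.3 km
Leg 1 bearing: y=sinΔλ·cosφ2=0.07699588, x=cosφ1·sinφ2-sinφ1·cosφ2·cosΔλ=0.21383879; θ=atan2(y, x)=19.8022° ≈ 19.8°
Leg 2: φ1=1.2210393, φ2=-1.0672461, Δφ=-2.2882855, Δλ=-1.2496802 rad; a=sin²(Δφ/2)+cosφ1·cosφ2·sin²(Δλ/2)=0.8853284700; c=2·atan2(√a, √(1-a))=2.450667735; dist=6371·c=15613.204 ≈ 15613.2 km; running total=34167.5 km
Leg 2 bearing: y=sinΔλ·cosφ2=-0.45787254, x=cosφ1·sinφ2-sinφ1·cosφ2·cosΔλ=-0.44321622; θ=atan2(y, x)=-134.0682° <0 so +360° → 225.9318° ≈ 225.9°
Leg 3: φ1=-1.0672461, φ2=-0.7775005, Δφ=0.2897456, Δλ=-0.9719791 rad; a=sin²(Δφ/2)+cosφ1·cosφ2·sin²(Δλ/2)=0.0958671713; c=2·atan2(√a, √(1-a))=0.629595659; dist=6371·c=4011.154 ≈ 4011.2 km; running total=38178.7 km
Leg 3 bearing: y=sinΔλ·cosφ2=-0.58866675, x=cosφ1·sinφ2-sinφ1·cosφ2·cosΔλ=0.01334474; θ=atan2(y, x)=-88.7014° <0 so +360° → 271.2986° ≈ 271.3°
Leg 4: φ1=-0.7775005, φ2=-0.3143146, Δφ=0.4631859, Δλ=-2.3129487 rad; a=sin²(Δφ/2)+cosφ1·cosφ2·sin²(Δλ/2)=0.6205993301; c=2·atan2(√a, √(1-a))=1.814397115; dist=6371·c=11559.524 ≈ 11559.5 km; running total=49738.2 km
Leg 4 bearing: y=sinΔλ·cosφ2=-0.70090802, x=cosφ1·sinφ2-sinφ1·cosφ2·cosΔλ=-0.67123107; θ=atan2(y, x)=-133.7610° <0 so +360° → 226.2390° ≈ 226.2°
Leg 5: φ1=-0.3143146, φ2=-1.2028024, Δφ=-0.8884878, Δλ=5.2969399 rad; a=sin²(Δφ/2)+cosφ1·cosφ2·sin²(Δλ/2)=0.2613716234; c=2·atan2(√a, √(1-a))=1.073265981; dist=6371·c=6837.778 ≈ 6837.8 km; running total=56576.0 km
Leg 5 bearing: y=sinΔλ·cosφ2=-0.30001244, x=cosφ1·sinφ2-sinφ1·cosφ2·cosΔλ=-0.82596521; θ=atan2(y, x)=-160.0376° <0 so +360° → 199.9624° ≈ 200.0°
Leg 6: φ1=-1.2028024, φ2=0.9431218, Δφ=2.1459242, Δλ=-1.3700328 rad; a=sin²(Δφ/2)+cosφ1·cosφ2·sin²(Δλ/2)=0.8565385675; c=2·atan2(√a, √(1-a))=2.364673897; dist=6371·c=15065.337 ≈ 15065.3 km; running total=71641.3 km
Leg 6 bearing: y=sinΔλ·cosφ2=-0.57546867, x=cosφ1·sinφ2-sinφ1·cosφ2·cosΔλ=0.40044576; θ=atan2(y, x)=-55.1675° <0 so +360° → 304.8325° ≈ 304.8°

Leg 1: dist=18554.3 km, bearing=19.8°
Leg 2: dist=15613.2 km, bearing=225.9°
Leg 3: dist=4011.2 km, bearing=271.3°
Leg 4: dist=11559.5 km, bearing=226.2°
Leg 5: dist=6837.8 km, bearing=200.0°
Leg 6: dist=15065.3 km, bearing=304.8°
Total: 71641.3 km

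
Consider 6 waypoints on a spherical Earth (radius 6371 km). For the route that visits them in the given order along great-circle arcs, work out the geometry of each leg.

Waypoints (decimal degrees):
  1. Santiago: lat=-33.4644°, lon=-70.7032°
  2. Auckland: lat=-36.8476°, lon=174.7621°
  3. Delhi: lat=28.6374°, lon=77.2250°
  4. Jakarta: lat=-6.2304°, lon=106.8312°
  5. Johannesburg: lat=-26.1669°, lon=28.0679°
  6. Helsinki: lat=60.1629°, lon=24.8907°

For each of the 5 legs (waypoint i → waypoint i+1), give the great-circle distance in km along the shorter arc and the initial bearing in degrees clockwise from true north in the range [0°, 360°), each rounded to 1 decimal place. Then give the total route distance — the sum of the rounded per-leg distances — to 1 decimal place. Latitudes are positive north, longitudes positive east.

Leg 1: φ1=-0.5840640, φ2=-0.6431119, Δφ=-0.0590480, Δλ=4.2841777 rad; a=sin²(Δφ/2)+cosφ1·cosφ2·sin²(Δλ/2)=0.4732641136; c=2·atan2(√a, √(1-a))=1.517299040; dist=6371·c=9666.712 ≈ 9666.7 km; running total=9666.7 km
Leg 1 bearing: y=sinΔλ·cosφ2=-0.72798033, x=cosφ1·sinφ2-sinφ1·cosφ2·cosΔλ=-0.68350963; θ=atan2(y, x)=-133.1954° <0 so +360° → 226.8046° ≈ 226.8°
Leg 2: φ1=-0.6431119, φ2=0.4998169, Δφ=1.1429289, Δλ=-1.7023435 rad; a=sin²(Δφ/2)+cosφ1·cosφ2·sin²(Δλ/2)=0.6897672333; c=2·atan2(√a, √(1-a))=1.960089389; dist=6371·c=12487.729 ≈ 12487.7 km; running total=22154.4 km
Leg 2 bearing: y=sinΔλ·cosφ2=-0.87008737, x=cosφ1·sinφ2-sinφ1·cosφ2·cosΔλ=0.31448618; θ=atan2(y, x)=-70.1280° <0 so +360° → 289.8720° ≈ 289.9°
Leg 3: φ1=0.4998169, φ2=-0.1087410, Δφ=-0.6085579, Δλ=0.5167257 rad; a=sin²(Δφ/2)+cosφ1·cosφ2·sin²(Δλ/2)=0.1467186225; c=2·atan2(√a, √(1-a))=0.786167237; dist=6371·c=5008.671 ≈ 5008.7 km; running total=27163.1 km
Leg 3 bearing: y=sinΔλ·cosφ2=0.49111794, x=cosφ1·sinφ2-sinφ1·cosφ2·cosΔλ=-0.50948233; θ=atan2(y, x)=136.0515° ≈ 136.1°
Leg 4: φ1=-0.1087410, φ2=-0.4566986, Δφ=-0.3479576, Δλ=-1.3746789 rad; a=sin²(Δφ/2)+cosφ1·cosφ2·sin²(Δλ/2)=0.3891411090; c=2·atan2(√a, √(1-a))=1.347220581; dist=6371·c=8583.142 ≈ 8583.1 km; running total=35746.2 km
Leg 4 bearing: y=sinΔλ·cosφ2=-0.88030843, x=cosφ1·sinφ2-sinφ1·cosφ2·cosΔλ=-0.41940229; θ=atan2(y, x)=-115.4744° <0 so +360° → 244.5256° ≈ 244.5°
Leg 5: φ1=-0.4566986, φ2=1.0500407, Δφ=1.5067393, Δλ=-0.0554526 rad; a=sin²(Δφ/2)+cosφ1·cosφ2·sin²(Δλ/2)=0.4683365547; c=2·atan2(√a, √(1-a))=1.507427033; dist=6371·c=9603.818 ≈ 9603.8 km; running total=45350.0 km
Leg 5 bearing: y=sinΔλ·cosφ2=-0.02757551, x=cosφ1·sinφ2-sinφ1·cosφ2·cosΔλ=0.99761180; θ=atan2(y, x)=-1.5833° <0 so +360° → 358.4167° ≈ 358.4°

Leg 1: dist=9666.7 km, bearing=226.8°
Leg 2: dist=12487.7 km, bearing=289.9°
Leg 3: dist=5008.7 km, bearing=136.1°
Leg 4: dist=8583.1 km, bearing=244.5°
Leg 5: dist=9603.8 km, bearing=358.4°
Total: 45350.0 km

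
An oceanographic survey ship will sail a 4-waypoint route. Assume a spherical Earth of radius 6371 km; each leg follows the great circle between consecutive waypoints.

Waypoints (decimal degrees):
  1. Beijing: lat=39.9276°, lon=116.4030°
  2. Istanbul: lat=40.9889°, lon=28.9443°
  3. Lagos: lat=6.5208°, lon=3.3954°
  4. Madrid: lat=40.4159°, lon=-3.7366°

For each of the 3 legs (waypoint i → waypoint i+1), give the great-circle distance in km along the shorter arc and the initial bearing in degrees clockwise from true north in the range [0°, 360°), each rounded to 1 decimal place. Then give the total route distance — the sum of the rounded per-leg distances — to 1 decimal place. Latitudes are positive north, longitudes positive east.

Leg 1: φ1=0.6968681, φ2=0.7153913, Δφ=0.0185232, Δλ=-1.5264423 rad; a=sin²(Δφ/2)+cosφ1·cosφ2·sin²(Δλ/2)=0.2766783269; c=2·atan2(√a, √(1-a))=1.107786174; dist=6371·c=7057.706 ≈ 7057.7 km; running total=7057.7 km
Leg 1 bearing: y=sinΔλ·cosφ2=-0.75409430, x=cosφ1·sinφ2-sinφ1·cosφ2·cosΔλ=0.48150962; θ=atan2(y, x)=-57.4407° <0 so +360° → 302.5593° ≈ 302.6°
Leg 2: φ1=0.7153913, φ2=0.1138094, Δφ=-0.6015818, Δλ=-0.4459124 rad; a=sin²(Δφ/2)+cosφ1·cosφ2·sin²(Δλ/2)=0.1244454415; c=2·atan2(√a, √(1-a))=0.721055822; dist=6371·c=4593.847 ≈ 4593.8 km; running total=11651.5 km
Leg 2 bearing: y=sinΔλ·cosφ2=-0.42849118, x=cosφ1·sinφ2-sinφ1·cosφ2·cosΔλ=-0.50222545; θ=atan2(y, x)=-139.5297° <0 so +360° → 220.4703° ≈ 220.5°
Leg 3: φ1=0.1138094, φ2=0.7053905, Δφ=0.5915811, Δλ=-0.1244769 rad; a=sin²(Δφ/2)+cosφ1·cosφ2·sin²(Δλ/2)=0.0878963645; c=2·atan2(√a, √(1-a))=0.601995425; dist=6371·c=3835.313 ≈ 3835.3 km; running total=15486.8 km
Leg 3 bearing: y=sinΔλ·cosφ2=-0.09452697, x=cosφ1·sinφ2-sinφ1·cosφ2·cosΔλ=0.55834311; θ=atan2(y, x)=-9.6090° <0 so +360° → 350.3910° ≈ 350.4°

Leg 1: dist=7057.7 km, bearing=302.6°
Leg 2: dist=4593.8 km, bearing=220.5°
Leg 3: dist=3835.3 km, bearing=350.4°
Total: 15486.8 km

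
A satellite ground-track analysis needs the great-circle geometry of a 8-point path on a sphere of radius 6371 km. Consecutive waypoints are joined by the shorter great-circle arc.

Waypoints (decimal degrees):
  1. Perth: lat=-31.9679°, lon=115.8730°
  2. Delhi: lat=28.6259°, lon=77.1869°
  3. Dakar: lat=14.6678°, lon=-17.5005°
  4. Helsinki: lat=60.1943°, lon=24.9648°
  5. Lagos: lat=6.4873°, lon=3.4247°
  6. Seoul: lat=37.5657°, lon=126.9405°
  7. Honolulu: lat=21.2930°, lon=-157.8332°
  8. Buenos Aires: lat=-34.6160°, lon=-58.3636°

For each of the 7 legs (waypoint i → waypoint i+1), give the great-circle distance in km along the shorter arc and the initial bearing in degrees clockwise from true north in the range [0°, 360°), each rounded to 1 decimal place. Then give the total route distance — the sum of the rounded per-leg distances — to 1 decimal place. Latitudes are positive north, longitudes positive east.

Leg 1: dist=7881.1 km, bearing=324.5°
Leg 2: dist=9676.6 km, bearing=285.1°
Leg 3: dist=6109.0 km, bearing=24.2°
Leg 4: dist=6240.5 km, bearing=206.1°
Leg 5: dist=12394.8 km, bearing=45.2°
Leg 6: dist=7318.0 km, bearing=81.0°
Leg 7: dist=12166.6 km, bearing=120.6°
Total: 61786.6 km

Leg 1: φ1=-0.5579451, φ2=0.4996162, Δφ=1.0575613, Δλ=-0.6751998 rad; a=sin²(Δφ/2)+cosφ1·cosφ2·sin²(Δλ/2)=0.3361956248; c=2·atan2(√a, √(1-a))=1.237024788; dist=6371·c=7881.085 ≈ 7881.1 km; running total=7881.1 km
Leg 1 bearing: y=sinΔλ·cosφ2=-0.54865085, x=cosφ1·sinφ2-sinφ1·cosφ2·cosΔλ=0.76919097; θ=atan2(y, x)=-35.4996° <0 so +360° → 324.5004° ≈ 324.5°
Leg 2: φ1=0.4996162, φ2=0.2560014, Δφ=-0.2436148, Δλ=-1.6526069 rad; a=sin²(Δφ/2)+cosφ1·cosφ2·sin²(Δλ/2)=0.4740403513; c=2·atan2(√a, √(1-a))=1.518853675; dist=6371·c=9676.617 ≈ 9676.6 km; running total=17557.7 km
Leg 2 bearing: y=sinΔλ·cosφ2=-0.96417459, x=cosφ1·sinφ2-sinφ1·cosφ2·cosΔλ=0.26013793; θ=atan2(y, x)=-74.9009° <0 so +360° → 285.0991° ≈ 285.1°
Leg 3: φ1=0.2560014, φ2=1.0505887, Δφ=0.7945873, Δλ=0.7411593 rad; a=sin²(Δφ/2)+cosφ1·cosφ2·sin²(Δλ/2)=0.2127785747; c=2·atan2(√a, √(1-a))=0.958873000; dist=6371·c=6108.980 ≈ 6109.0 km; running total=23666.7 km
Leg 3 bearing: y=sinΔλ·cosφ2=0.33558706, x=cosφ1·sinφ2-sinφ1·cosφ2·cosΔλ=0.74659007; θ=atan2(y, x)=24.2036° ≈ 24.2°
Leg 4: φ1=1.0505887, φ2=0.1132247, Δφ=-0.9373640, Δλ=-0.3759457 rad; a=sin²(Δφ/2)+cosφ1·cosφ2·sin²(Δλ/2)=0.2212886430; c=2·atan2(√a, √(1-a))=0.979518082; dist=6371·c=6240.510 ≈ 6240.5 km; running total=29907.2 km
Leg 4 bearing: y=sinΔλ·cosφ2=-0.36480141, x=cosφ1·sinφ2-sinφ1·cosφ2·cosΔλ=-0.74578807; θ=atan2(y, x)=-153.9345° <0 so +360° → 206.0655° ≈ 206.1°
Leg 5: φ1=0.1132247, φ2=0.6556452, Δφ=0.5424204, Δλ=2.1557574 rad; a=sin²(Δφ/2)+cosφ1·cosφ2·sin²(Δλ/2)=0.6829964181; c=2·atan2(√a, √(1-a))=1.945495764; dist=6371·c=12394.754 ≈ 12394.8 km; running total=42302.0 km
Leg 5 bearing: y=sinΔλ·cosφ2=0.66086290, x=cosφ1·sinφ2-sinφ1·cosφ2·cosΔλ=0.65521712; θ=atan2(y, x)=45.2458° ≈ 45.2°
Leg 6: φ1=0.6556452, φ2=0.3716330, Δφ=-0.2840122, Δλ=-4.9702387 rad; a=sin²(Δφ/2)+cosφ1·cosφ2·sin²(Δλ/2)=0.2951377140; c=2·atan2(√a, √(1-a))=1.148644220; dist=6371·c=7318.012 ≈ 7318.0 km; running total=49620.0 km
Leg 6 bearing: y=sinΔλ·cosφ2=0.90093293, x=cosφ1·sinφ2-sinφ1·cosφ2·cosΔλ=0.14298824; θ=atan2(y, x)=80.9817° ≈ 81.0°
Leg 7: φ1=0.3716330, φ2=-0.6041632, Δφ=-0.9757961, Δλ=1.7360720 rad; a=sin²(Δφ/2)+cosφ1·cosφ2·sin²(Δλ/2)=0.6662228005; c=2·atan2(√a, √(1-a))=1.909691810; dist=6371·c=12166.647 ≈ 12166.6 km; running total=61786.6 km
Leg 7 bearing: y=sinΔλ·cosφ2=0.81176307, x=cosφ1·sinφ2-sinφ1·cosφ2·cosΔλ=-0.48012564; θ=atan2(y, x)=120.6026° ≈ 120.6°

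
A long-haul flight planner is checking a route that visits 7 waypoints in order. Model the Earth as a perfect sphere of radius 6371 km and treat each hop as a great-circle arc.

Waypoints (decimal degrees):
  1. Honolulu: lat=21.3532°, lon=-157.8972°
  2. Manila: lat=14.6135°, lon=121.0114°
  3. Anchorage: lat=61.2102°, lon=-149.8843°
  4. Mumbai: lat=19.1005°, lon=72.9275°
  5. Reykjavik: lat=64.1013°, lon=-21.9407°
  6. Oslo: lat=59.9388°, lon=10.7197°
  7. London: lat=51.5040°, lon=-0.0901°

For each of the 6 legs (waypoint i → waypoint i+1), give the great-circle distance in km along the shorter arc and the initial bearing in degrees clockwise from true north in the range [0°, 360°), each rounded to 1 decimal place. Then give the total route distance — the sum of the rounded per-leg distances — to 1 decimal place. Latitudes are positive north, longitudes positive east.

Leg 1: φ1=0.3726836, φ2=0.2550537, Δφ=-0.1176300, Δλ=4.8678734 rad; a=sin²(Δφ/2)+cosφ1·cosφ2·sin²(Δλ/2)=0.3842860469; c=2·atan2(√a, √(1-a))=1.337251147; dist=6371·c=8519.627 ≈ 8519.6 km; running total=8519.6 km
Leg 1 bearing: y=sinΔλ·cosφ2=-0.95597664, x=cosφ1·sinφ2-sinφ1·cosφ2·cosΔλ=0.18041561; θ=atan2(y, x)=-79.3126° <0 so +360° → 280.6874° ≈ 280.7°
Leg 2: φ1=0.2550537, φ2=1.0683195, Δφ=0.8132658, Δλ=-4.7280219 rad; a=sin²(Δφ/2)+cosφ1·cosφ2·sin²(Δλ/2)=0.3858017906; c=2·atan2(√a, √(1-a))=1.340366080; dist=6371·c=8539.472 ≈ 8539.5 km; running total=17059.1 km
Leg 2 bearing: y=sinΔλ·cosφ2=0.48153882, x=cosφ1·sinφ2-sinφ1·cosφ2·cosΔλ=0.84614150; θ=atan2(y, x)=29.6442° ≈ 29.6°
Leg 3: φ1=1.0683195, φ2=0.3333666, Δφ=-0.7349529, Δλ=3.8887995 rad; a=sin²(Δφ/2)+cosφ1·cosφ2·sin²(Δλ/2)=0.5235331904; c=2·atan2(√a, √(1-a))=1.617880102; dist=6371·c=10307.514 ≈ 10307.5 km; running total=27366.6 km
Leg 3 bearing: y=sinΔλ·cosφ2=-0.64217816, x=cosφ1·sinφ2-sinφ1·cosφ2·cosΔλ=0.76510912; θ=atan2(y, x)=-40.0077° <0 so +360° → 319.9923° ≈ 320.0°
Leg 4: φ1=0.3333666, φ2=1.1187787, Δφ=0.7854121, Δλ=-1.6557624 rad; a=sin²(Δφ/2)+cosφ1·cosφ2·sin²(Δλ/2)=0.3703321153; c=2·atan2(√a, √(1-a))=1.308461948; dist=6371·c=8336.211 ≈ 8336.2 km; running total=35702.8 km
Leg 4 bearing: y=sinΔλ·cosφ2=-0.43520571, x=cosφ1·sinφ2-sinφ1·cosφ2·cosΔλ=0.86217223; θ=atan2(y, x)=-26.7836° <0 so +360° → 333.2164° ≈ 333.2°
Leg 5: φ1=1.1187787, φ2=1.0461294, Δφ=-0.0726493, Δλ=0.5700315 rad; a=sin²(Δφ/2)+cosφ1·cosφ2·sin²(Δλ/2)=0.0186163683; c=2·atan2(√a, √(1-a))=0.273737482; dist=6371·c=1743.981 ≈ 1744.0 km; running total=37446.8 km
Leg 5 bearing: y=sinΔλ·cosφ2=0.27032834, x=cosφ1·sinφ2-sinφ1·cosφ2·cosΔλ=-0.00133587; θ=atan2(y, x)=90.2831° ≈ 90.3°
Leg 6: φ1=1.0461294, φ2=0.8989144, Δφ=-0.1472150, Δλ=-0.1886666 rad; a=sin²(Δφ/2)+cosφ1·cosφ2·sin²(Δλ/2)=0.0081747546; c=2·atan2(√a, √(1-a))=0.181075982; dist=6371·c=1153.635 ≈ 1153.6 km; running total=38600.4 km
Leg 6 bearing: y=sinΔλ·cosφ2=-0.11674195, x=cosφ1·sinφ2-sinφ1·cosφ2·cosΔλ=-0.13712414; θ=atan2(y, x)=-139.5903° <0 so +360° → 220.4097° ≈ 220.4°

Leg 1: dist=8519.6 km, bearing=280.7°
Leg 2: dist=8539.5 km, bearing=29.6°
Leg 3: dist=10307.5 km, bearing=320.0°
Leg 4: dist=8336.2 km, bearing=333.2°
Leg 5: dist=1744.0 km, bearing=90.3°
Leg 6: dist=1153.6 km, bearing=220.4°
Total: 38600.4 km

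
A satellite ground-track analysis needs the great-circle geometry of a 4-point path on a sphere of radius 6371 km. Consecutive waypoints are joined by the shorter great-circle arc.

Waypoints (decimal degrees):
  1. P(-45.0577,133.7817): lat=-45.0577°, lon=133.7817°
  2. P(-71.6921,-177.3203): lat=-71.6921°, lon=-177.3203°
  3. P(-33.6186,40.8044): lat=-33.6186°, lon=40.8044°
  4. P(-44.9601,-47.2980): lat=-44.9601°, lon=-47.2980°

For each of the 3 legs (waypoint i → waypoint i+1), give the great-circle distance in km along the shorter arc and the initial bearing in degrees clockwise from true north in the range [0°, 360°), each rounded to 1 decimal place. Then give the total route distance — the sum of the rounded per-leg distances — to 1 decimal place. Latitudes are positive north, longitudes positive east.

Leg 1: φ1=-0.7864052, φ2=-1.2512632, Δφ=-0.4648580, Δλ=-5.4297542 rad; a=sin²(Δφ/2)+cosφ1·cosφ2·sin²(Δλ/2)=0.0910678126; c=2·atan2(√a, √(1-a))=0.613106636; dist=6371·c=3906.102 ≈ 3906.1 km; running total=3906.1 km
Leg 1 bearing: y=sinΔλ·cosφ2=0.23670466, x=cosφ1·sinφ2-sinφ1·cosφ2·cosΔλ=-0.52446999; θ=atan2(y, x)=155.7093° ≈ 155.7°
Leg 2: φ1=-1.2512632, φ2=-0.5867553, Δφ=0.6645079, Δλ=3.8069942 rad; a=sin²(Δφ/2)+cosφ1·cosφ2·sin²(Δλ/2)=0.3400714620; c=2·atan2(√a, √(1-a))=1.245217692; dist=6371·c=7933.282 ≈ 7933.3 km; running total=11839.4 km
Leg 2 bearing: y=sinΔλ·cosφ2=-0.51411387, x=cosφ1·sinφ2-sinφ1·cosφ2·cosΔλ=-0.79585073; θ=atan2(y, x)=-147.1378° <0 so +360° → 212.8622° ≈ 212.9°
Leg 3: φ1=-0.5867553, φ2=-0.7847018, Δφ=-0.1979465, Δλ=-1.5376770 rad; a=sin²(Δφ/2)+cosφ1·cosφ2·sin²(Δλ/2)=0.2946313559; c=2·atan2(√a, √(1-a))=1.147533763; dist=6371·c=7310.938 ≈ 7310.9 km; running total=19150.3 km
Leg 3 bearing: y=sinΔλ·cosφ2=-0.70721098, x=cosφ1·sinφ2-sinφ1·cosφ2·cosΔλ=-0.57545417; θ=atan2(y, x)=-129.1351° <0 so +360° → 230.8649° ≈ 230.9°

Leg 1: dist=3906.1 km, bearing=155.7°
Leg 2: dist=7933.3 km, bearing=212.9°
Leg 3: dist=7310.9 km, bearing=230.9°
Total: 19150.3 km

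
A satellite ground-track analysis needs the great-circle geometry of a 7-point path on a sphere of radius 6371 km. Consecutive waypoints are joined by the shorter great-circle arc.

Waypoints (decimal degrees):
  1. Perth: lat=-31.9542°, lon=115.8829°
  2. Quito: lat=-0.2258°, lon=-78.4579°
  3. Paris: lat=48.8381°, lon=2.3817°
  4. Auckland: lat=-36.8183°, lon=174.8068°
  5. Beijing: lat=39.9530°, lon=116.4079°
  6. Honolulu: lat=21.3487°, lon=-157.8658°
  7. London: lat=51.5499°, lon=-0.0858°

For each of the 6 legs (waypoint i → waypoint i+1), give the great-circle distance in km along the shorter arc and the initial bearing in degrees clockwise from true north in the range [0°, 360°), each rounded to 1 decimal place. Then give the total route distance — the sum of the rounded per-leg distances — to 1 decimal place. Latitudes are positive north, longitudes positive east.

Leg 1: dist=16132.0 km, bearing=154.4°
Leg 2: dist=9357.8 km, bearing=40.8°
Leg 3: dist=18544.5 km, bearing=27.5°
Leg 4: dist=10410.9 km, bearing=319.1°
Leg 5: dist=8153.1 km, bearing=75.8°
Leg 6: dist=11624.3 km, bearing=14.1°
Total: 74222.6 km

Leg 1: φ1=-0.5577060, φ2=-0.0039410, Δφ=0.5537650, Δλ=-3.3918868 rad; a=sin²(Δφ/2)+cosφ1·cosφ2·sin²(Δλ/2)=0.9099703096; c=2·atan2(√a, √(1-a))=2.532103607; dist=6371·c=16132.032 ≈ 16132.0 km; running total=16132.0 km
Leg 1 bearing: y=sinΔλ·cosφ2=0.24768706, x=cosφ1·sinφ2-sinφ1·cosφ2·cosΔλ=-0.51608963; θ=atan2(y, x)=154.3622° ≈ 154.4°
Leg 2: φ1=-0.0039410, φ2=0.8523856, Δφ=0.8563266, Δλ=1.4109172 rad; a=sin²(Δφ/2)+cosφ1·cosφ2·sin²(Δλ/2)=0.4490924043; c=2·atan2(√a, √(1-a))=1.468804401; dist=6371·c=9357.753 ≈ 9357.8 km; running total=25489.8 km
Leg 2 bearing: y=sinΔλ·cosφ2=0.64979479, x=cosφ1·sinφ2-sinφ1·cosφ2·cosΔλ=0.75325985; θ=atan2(y, x)=40.7825° ≈ 40.8°
Leg 3: φ1=0.8523856, φ2=-0.6426006, Δφ=-1.4949862, Δλ=3.0093857 rad; a=sin²(Δφ/2)+cosφ1·cosφ2·sin²(Δλ/2)=0.9867387907; c=2·atan2(√a, √(1-a))=2.910765902; dist=6371·c=18544.490 ≈ 18544.5 km; running total=44034.3 km
Leg 3 bearing: y=sinΔλ·cosφ2=0.10552890, x=cosφ1·sinφ2-sinφ1·cosφ2·cosΔλ=0.20299027; θ=atan2(y, x)=27.4686° ≈ 27.5°
Leg 4: φ1=-0.6426006, φ2=0.6973114, Δφ=1.3399120, Δλ=-1.0192531 rad; a=sin²(Δφ/2)+cosφ1·cosφ2·sin²(Δλ/2)=0.5316337770; c=2·atan2(√a, √(1-a))=1.634106165; dist=6371·c=10410.890 ≈ 10410.9 km; running total=54445.2 km
Leg 4 bearing: y=sinΔλ·cosφ2=-0.65290185, x=cosφ1·sinφ2-sinφ1·cosφ2·cosΔλ=0.75479559; θ=atan2(y, x)=-40.8600° <0 so +360° → 319.1400° ≈ 319.1°
Leg 5: φ1=0.6973114, φ2=0.3726051, Δφ=-0.3247063, Δλ=-4.7869791 rad; a=sin²(Δφ/2)+cosφ1·cosφ2·sin²(Δλ/2)=0.3565103389; c=2·atan2(√a, √(1-a))=1.279724302; dist=6371·c=8153.124 ≈ 8153.1 km; running total=62598.3 km
Leg 5 bearing: y=sinΔλ·cosφ2=0.92879238, x=cosφ1·sinφ2-sinφ1·cosφ2·cosΔλ=0.23449432; θ=atan2(y, x)=75.8305° ≈ 75.8°
Leg 6: φ1=0.3726051, φ2=0.8997155, Δφ=0.5271104, Δλ=2.7537805 rad; a=sin²(Δφ/2)+cosφ1·cosφ2·sin²(Δλ/2)=0.6255270868; c=2·atan2(√a, √(1-a))=1.824565481; dist=6371·c=11624.307 ≈ 11624.3 km; running total=74222.6 km
Leg 6 bearing: y=sinΔλ·cosφ2=0.23515475, x=cosφ1·sinφ2-sinφ1·cosφ2·cosΔλ=0.93897500; θ=atan2(y, x)=14.0598° ≈ 14.1°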